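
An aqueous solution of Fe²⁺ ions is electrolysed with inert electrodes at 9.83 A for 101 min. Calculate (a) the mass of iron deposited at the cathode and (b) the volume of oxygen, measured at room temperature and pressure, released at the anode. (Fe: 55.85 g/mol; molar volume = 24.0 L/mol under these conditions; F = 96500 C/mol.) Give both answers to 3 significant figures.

Q = 9.83 × 6060 = 59570 C; n(e⁻) = 59570 / 96500 = 0.6173 mol
Cathode: Fe²⁺ + 2e⁻ → Fe → n(Fe) = 0.6173/2 = 0.3087 mol → 17.2 g
Anode: 2H₂O → O₂ + 4H⁺ + 4e⁻ → n(O₂) = 0.6173/4 = 0.1543 mol → 3.70 L

17.2 g Fe; 3.70 L O₂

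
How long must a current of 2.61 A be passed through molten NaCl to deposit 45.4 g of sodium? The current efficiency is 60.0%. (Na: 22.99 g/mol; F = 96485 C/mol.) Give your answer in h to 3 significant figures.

n(Na) = 45.4 / 22.99 = 1.975 mol
Na⁺ + e⁻ → Na, so n(e⁻) = 1.975 mol
Q = 1.975 × 96485 / 0.600 = 3.176×10^5 C
t = Q / I = 3.176×10^5 / 2.61 = 1.217×10^5 s = 33.8 h

33.8 h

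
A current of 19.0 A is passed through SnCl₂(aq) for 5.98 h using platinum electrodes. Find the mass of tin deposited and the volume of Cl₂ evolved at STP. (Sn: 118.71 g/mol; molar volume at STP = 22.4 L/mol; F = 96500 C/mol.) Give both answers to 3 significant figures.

252 g Sn; 47.5 L Cl₂

Q = 19.0 × 21528 = 4.090×10^5 C; n(e⁻) = 4.090×10^5 / 96500 = 4.238 mol
Cathode: Sn²⁺ + 2e⁻ → Sn → n(Sn) = 4.238/2 = 2.119 mol → 252 g
Anode: 2Cl⁻ → Cl₂ + 2e⁻ → n(Cl₂) = 4.238/2 = 2.119 mol → 47.5 L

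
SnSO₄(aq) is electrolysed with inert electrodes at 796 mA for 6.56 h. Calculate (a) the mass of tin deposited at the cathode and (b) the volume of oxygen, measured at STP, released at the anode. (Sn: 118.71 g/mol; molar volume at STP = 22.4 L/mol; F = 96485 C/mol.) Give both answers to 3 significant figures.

Q = 0.796 × 23616 = 18800 C; n(e⁻) = 18800 / 96485 = 0.1948 mol
Cathode: Sn²⁺ + 2e⁻ → Sn → n(Sn) = 0.1948/2 = 0.09740 mol → 11.6 g
Anode: 2H₂O → O₂ + 4H⁺ + 4e⁻ → n(O₂) = 0.1948/4 = 0.04870 mol → 1.09 L

11.6 g Sn; 1.09 L O₂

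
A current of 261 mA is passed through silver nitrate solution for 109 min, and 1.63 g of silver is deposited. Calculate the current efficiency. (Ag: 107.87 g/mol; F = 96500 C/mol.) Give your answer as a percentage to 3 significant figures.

85.4%

Q = 0.261 × 6540 = 1707 C
n(e⁻) = 1707 / 96500 = 0.01769 mol
Ag⁺ + e⁻ → Ag, so theoretical n(Ag) = 0.01769 mol → 1.908 g
Efficiency = 1.63 / 1.908 = 0.8543 = 85.4%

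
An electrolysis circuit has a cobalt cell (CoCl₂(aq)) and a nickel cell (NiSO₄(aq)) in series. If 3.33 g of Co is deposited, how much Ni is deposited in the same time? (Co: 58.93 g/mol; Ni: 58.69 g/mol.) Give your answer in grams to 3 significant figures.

n(Co) = 3.33 / 58.93 = 0.05651 mol
Co²⁺ + 2e⁻ → Co, so n(e⁻) = 2 × 0.05651 = 0.1130 mol
The cells are in series, so the same charge (and hence the same n(e⁻) = 0.1130 mol) passes through both.
Ni²⁺ + 2e⁻ → Ni, so n(Ni) = 0.1130 / 2 = 0.05650 mol
m(Ni) = 0.05650 × 58.69 = 3.32 g

3.32 g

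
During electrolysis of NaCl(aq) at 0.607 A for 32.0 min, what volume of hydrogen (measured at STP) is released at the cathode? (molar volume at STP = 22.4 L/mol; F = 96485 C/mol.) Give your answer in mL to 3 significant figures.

Q = 0.607 A × 1920 s = 1165 C
n(e⁻) = Q/F = 1165/96485 = 0.01207 mol
2H⁺ + 2e⁻ → H₂, so n(H₂) = 0.01207 / 2 = 0.006035 mol
V = 0.006035 × 22.4 = 0.1352 L
= 135 mL

135 mL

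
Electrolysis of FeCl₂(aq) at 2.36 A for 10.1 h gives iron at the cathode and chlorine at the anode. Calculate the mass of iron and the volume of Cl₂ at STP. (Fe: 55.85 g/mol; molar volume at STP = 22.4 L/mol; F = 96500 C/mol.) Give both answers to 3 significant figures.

Q = 2.36 × 36360 = 85810 C; n(e⁻) = 85810 / 96500 = 0.8892 mol
Cathode: Fe²⁺ + 2e⁻ → Fe → n(Fe) = 0.8892/2 = 0.4446 mol → 24.8 g
Anode: 2Cl⁻ → Cl₂ + 2e⁻ → n(Cl₂) = 0.8892/2 = 0.4446 mol → 9.96 L

24.8 g Fe; 9.96 L Cl₂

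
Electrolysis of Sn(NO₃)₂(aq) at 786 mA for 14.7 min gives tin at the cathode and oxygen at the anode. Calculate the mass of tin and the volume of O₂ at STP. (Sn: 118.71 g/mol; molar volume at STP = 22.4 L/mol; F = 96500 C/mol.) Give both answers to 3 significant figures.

0.426 g Sn; 0.0402 L O₂

Q = 0.786 × 882 = 693.3 C; n(e⁻) = 693.3 / 96500 = 0.007184 mol
Cathode: Sn²⁺ + 2e⁻ → Sn → n(Sn) = 0.007184/2 = 0.003592 mol → 0.426 g
Anode: 2H₂O → O₂ + 4H⁺ + 4e⁻ → n(O₂) = 0.007184/4 = 0.001796 mol → 0.0402 L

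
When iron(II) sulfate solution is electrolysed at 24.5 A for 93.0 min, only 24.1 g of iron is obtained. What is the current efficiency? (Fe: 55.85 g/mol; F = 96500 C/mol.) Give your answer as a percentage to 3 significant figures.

60.9%

Q = 24.5 × 5580 = 1.367×10^5 C
n(e⁻) = 1.367×10^5 / 96500 = 1.417 mol
Fe²⁺ + 2e⁻ → Fe, so theoretical n(Fe) = 0.7085 mol → 39.57 g
Efficiency = 24.1 / 39.57 = 0.6090 = 60.9%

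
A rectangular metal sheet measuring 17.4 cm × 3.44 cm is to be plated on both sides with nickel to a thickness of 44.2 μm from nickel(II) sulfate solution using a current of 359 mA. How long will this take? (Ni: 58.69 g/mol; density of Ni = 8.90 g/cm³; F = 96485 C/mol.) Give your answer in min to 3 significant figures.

719 min

Plated area = 2 × 17.4 × 3.44 = 119.7 cm²
Volume = 119.7 × 44.2×10⁻⁴ cm = 0.5291 cm³
m(Ni) = 0.5291 × 8.90 = 4.709 g
n(Ni) = 4.709 / 58.69 = 0.08024 mol; n(e⁻) = 2 × 0.08024 = 0.1605 mol
Q = 0.1605 × 96485 = 15490 C
t = 15490 / 0.359 = 43150 s = 719 min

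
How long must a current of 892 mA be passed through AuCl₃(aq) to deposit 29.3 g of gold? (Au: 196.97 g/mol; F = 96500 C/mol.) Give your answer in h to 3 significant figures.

n(Au) = 29.3 / 196.97 = 0.1488 mol
Au³⁺ + 3e⁻ → Au, so n(e⁻) = 3 × 0.1488 = 0.4464 mol
Q = 0.4464 × 96500 = 43080 C
t = Q / I = 43080 / 0.892 = 48300 s = 13.4 h

13.4 h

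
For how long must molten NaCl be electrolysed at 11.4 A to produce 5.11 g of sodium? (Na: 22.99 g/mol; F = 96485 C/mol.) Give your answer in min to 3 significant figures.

n(Na) = 5.11 / 22.99 = 0.2223 mol
Na⁺ + e⁻ → Na, so n(e⁻) = 0.2223 mol
Q = 0.2223 × 96485 = 21450 C
t = Q / I = 21450 / 11.4 = 1882 s = 31.4 min

31.4 min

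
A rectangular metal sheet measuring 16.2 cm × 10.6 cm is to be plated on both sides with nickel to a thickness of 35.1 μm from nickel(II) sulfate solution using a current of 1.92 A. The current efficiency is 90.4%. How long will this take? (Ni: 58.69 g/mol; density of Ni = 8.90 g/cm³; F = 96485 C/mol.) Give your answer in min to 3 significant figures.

Plated area = 2 × 16.2 × 10.6 = 343.4 cm²
Volume = 343.4 × 35.1×10⁻⁴ cm = 1.205 cm³
m(Ni) = 1.205 × 8.90 = 10.72 g
n(Ni) = 10.72 / 58.69 = 0.1827 mol; n(e⁻) = 2 × 0.1827 = 0.3654 mol
Q = 0.3654 × 96485 / 0.904 = 39000 C
t = 39000 / 1.92 = 20310 s = 339 min

339 min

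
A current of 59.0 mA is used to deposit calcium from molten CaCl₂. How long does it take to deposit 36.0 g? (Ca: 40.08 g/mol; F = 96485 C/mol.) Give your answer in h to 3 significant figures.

816 h

n(Ca) = 36.0 / 40.08 = 0.8982 mol
Ca²⁺ + 2e⁻ → Ca, so n(e⁻) = 2 × 0.8982 = 1.796 mol
Q = 1.796 × 96485 = 1.733×10^5 C
t = Q / I = 1.733×10^5 / 0.0590 = 2.937×10^6 s = 816 h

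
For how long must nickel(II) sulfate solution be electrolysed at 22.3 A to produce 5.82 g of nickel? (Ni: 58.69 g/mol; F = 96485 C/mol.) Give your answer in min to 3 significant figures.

n(Ni) = 5.82 / 58.69 = 0.09917 mol
Ni²⁺ + 2e⁻ → Ni, so n(e⁻) = 2 × 0.09917 = 0.1983 mol
Q = 0.1983 × 96485 = 19130 C
t = Q / I = 19130 / 22.3 = 857.8 s = 14.3 min

14.3 min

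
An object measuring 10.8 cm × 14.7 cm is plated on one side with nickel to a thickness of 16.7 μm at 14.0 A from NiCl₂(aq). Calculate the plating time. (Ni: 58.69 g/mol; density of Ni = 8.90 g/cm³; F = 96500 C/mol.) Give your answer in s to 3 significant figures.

Plated area = 10.8 × 14.7 = 158.8 cm²
Volume = 158.8 × 16.7×10⁻⁴ cm = 0.2652 cm³
m(Ni) = 0.2652 × 8.90 = 2.360 g
n(Ni) = 2.360 / 58.69 = 0.04021 mol; n(e⁻) = 2 × 0.04021 = 0.08042 mol
Q = 0.08042 × 96500 = 7761 C
t = 7761 / 14.0 = 554.4 s

554 s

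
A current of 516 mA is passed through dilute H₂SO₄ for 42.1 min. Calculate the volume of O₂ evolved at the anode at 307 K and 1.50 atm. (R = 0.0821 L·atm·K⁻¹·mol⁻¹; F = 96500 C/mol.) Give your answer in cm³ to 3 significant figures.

56.7 cm³

Q = 0.516 A × 2526 s = 1303 C
Moles of electrons = 1303 / 96500 = 0.01350 mol
2H₂O → O₂ + 4H⁺ + 4e⁻, so n(O₂) = 0.01350 / 4 = 0.003375 mol
V = nRT/P = 0.003375 × 0.0821 × 307 / 1.50 = 0.05671 L
= 56.7 cm³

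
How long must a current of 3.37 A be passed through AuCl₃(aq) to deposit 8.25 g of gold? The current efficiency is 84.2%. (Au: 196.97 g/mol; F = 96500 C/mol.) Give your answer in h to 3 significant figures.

1.19 h

n(Au) = 8.25 / 196.97 = 0.04188 mol
Au³⁺ + 3e⁻ → Au, so n(e⁻) = 3 × 0.04188 = 0.1256 mol
Q = 0.1256 × 96500 / 0.842 = 14390 C
t = Q / I = 14390 / 3.37 = 4270 s = 1.19 h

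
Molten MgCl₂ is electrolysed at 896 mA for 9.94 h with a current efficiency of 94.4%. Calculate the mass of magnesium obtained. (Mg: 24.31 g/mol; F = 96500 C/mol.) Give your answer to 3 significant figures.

Q = 0.896 × 35784 = 32060 C
n(e⁻) = 32060 / 96500 = 0.3322 mol
Mg²⁺ + 2e⁻ → Mg, so theoretical m(Mg) = 0.1661 × 24.31 = 4.038 g
Actual mass = 94.4% × 4.038 = 3.81 g

3.81 g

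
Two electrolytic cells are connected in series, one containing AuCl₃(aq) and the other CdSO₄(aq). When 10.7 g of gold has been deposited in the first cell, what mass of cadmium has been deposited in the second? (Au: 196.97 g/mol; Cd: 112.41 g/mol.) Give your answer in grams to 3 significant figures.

n(Au) = 10.7 / 196.97 = 0.05432 mol
Au³⁺ + 3e⁻ → Au, so n(e⁻) = 3 × 0.05432 = 0.1630 mol
Since the cells are in series, n(e⁻) in the Cd cell is also 0.1630 mol.
Cd²⁺ + 2e⁻ → Cd, so n(Cd) = 0.1630 / 2 = 0.08150 mol
m(Cd) = 0.08150 × 112.41 = 9.16 g

9.16 g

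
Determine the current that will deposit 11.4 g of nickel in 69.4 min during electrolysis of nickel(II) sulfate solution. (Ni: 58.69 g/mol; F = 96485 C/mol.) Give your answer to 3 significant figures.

n(Ni) = 11.4 / 58.69 = 0.1942 mol
Ni²⁺ + 2e⁻ → Ni, so n(e⁻) = 2 × 0.1942 = 0.3884 mol
Q = 0.3884 × 96485 = 37470 C
I = Q / t = 37470 / 4164 s = 9.00 A

9.00 A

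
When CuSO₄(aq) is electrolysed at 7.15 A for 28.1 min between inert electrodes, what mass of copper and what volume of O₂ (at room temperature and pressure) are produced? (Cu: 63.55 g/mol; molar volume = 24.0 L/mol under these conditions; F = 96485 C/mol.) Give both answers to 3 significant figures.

Q = 7.15 × 1686 = 12050 C; n(e⁻) = 12050 / 96485 = 0.1249 mol
Cathode: Cu²⁺ + 2e⁻ → Cu → n(Cu) = 0.1249/2 = 0.06245 mol → 3.97 g
Anode: 2H₂O → O₂ + 4H⁺ + 4e⁻ → n(O₂) = 0.1249/4 = 0.03123 mol → 0.750 L

3.97 g Cu; 0.750 L O₂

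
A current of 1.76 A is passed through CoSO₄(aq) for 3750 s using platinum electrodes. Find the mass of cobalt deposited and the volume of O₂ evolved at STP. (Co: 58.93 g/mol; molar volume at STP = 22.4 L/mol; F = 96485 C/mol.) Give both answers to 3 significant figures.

Q = 1.76 × 3750 = 6600 C; n(e⁻) = 6600 / 96485 = 0.06840 mol
Cathode: Co²⁺ + 2e⁻ → Co → n(Co) = 0.06840/2 = 0.03420 mol → 2.02 g
Anode: 2H₂O → O₂ + 4H⁺ + 4e⁻ → n(O₂) = 0.06840/4 = 0.01710 mol → 0.383 L

2.02 g Co; 0.383 L O₂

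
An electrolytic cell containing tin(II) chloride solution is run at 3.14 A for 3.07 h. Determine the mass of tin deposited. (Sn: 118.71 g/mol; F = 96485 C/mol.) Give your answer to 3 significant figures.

21.3 g

Q = 3.14 A × 11052 s = 34700 C
n(e⁻) = 34700 / 96485 = 0.3596 mol
Sn²⁺ + 2e⁻ → Sn, so n(Sn) = 0.3596 / 2 = 0.1798 mol
m = 0.1798 × 118.71 = 21.3 g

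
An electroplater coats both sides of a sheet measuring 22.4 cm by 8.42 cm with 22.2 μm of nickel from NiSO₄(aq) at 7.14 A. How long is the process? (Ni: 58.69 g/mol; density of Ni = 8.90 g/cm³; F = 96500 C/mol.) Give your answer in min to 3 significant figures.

Plated area = 2 × 22.4 × 8.42 = 377.2 cm²
Volume = 377.2 × 22.2×10⁻⁴ cm = 0.8374 cm³
m(Ni) = 0.8374 × 8.90 = 7.453 g
n(Ni) = 7.453 / 58.69 = 0.1270 mol; n(e⁻) = 2 × 0.1270 = 0.2540 mol
Q = 0.2540 × 96500 = 24510 C
t = 24510 / 7.14 = 3433 s = 57.2 min

57.2 min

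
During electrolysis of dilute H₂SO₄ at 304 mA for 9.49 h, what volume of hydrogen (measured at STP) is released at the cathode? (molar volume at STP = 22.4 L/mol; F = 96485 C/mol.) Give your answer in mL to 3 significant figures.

1210 mL

Q = It = 0.304 × 34164 = 10390 C
Moles of electrons = 10390 / 96485 = 0.1077 mol
2H⁺ + 2e⁻ → H₂, so n(H₂) = 0.1077 / 2 = 0.05385 mol
V = 0.05385 × 22.4 = 1.206 L
= 1210 mL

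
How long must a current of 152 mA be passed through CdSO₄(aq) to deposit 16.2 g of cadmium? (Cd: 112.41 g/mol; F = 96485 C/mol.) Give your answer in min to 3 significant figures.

n(Cd) = 16.2 / 112.41 = 0.1441 mol
Cd²⁺ + 2e⁻ → Cd, so n(e⁻) = 2 × 0.1441 = 0.2882 mol
Q = 0.2882 × 96485 = 27810 C
t = Q / I = 27810 / 0.152 = 1.830×10^5 s = 3050 min

3050 min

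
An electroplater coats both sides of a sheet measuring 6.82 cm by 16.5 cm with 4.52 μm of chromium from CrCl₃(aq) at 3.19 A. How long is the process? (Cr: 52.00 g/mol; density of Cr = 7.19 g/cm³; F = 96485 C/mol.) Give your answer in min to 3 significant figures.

Plated area = 2 × 6.82 × 16.5 = 225.1 cm²
Volume = 225.1 × 4.52×10⁻⁴ cm = 0.1017 cm³
m(Cr) = 0.1017 × 7.19 = 0.7312 g
n(Cr) = 0.7312 / 52.00 = 0.01406 mol; n(e⁻) = 3 × 0.01406 = 0.04218 mol
Q = 0.04218 × 96485 = 4070 C
t = 4070 / 3.19 = 1276 s = 21.3 min

21.3 min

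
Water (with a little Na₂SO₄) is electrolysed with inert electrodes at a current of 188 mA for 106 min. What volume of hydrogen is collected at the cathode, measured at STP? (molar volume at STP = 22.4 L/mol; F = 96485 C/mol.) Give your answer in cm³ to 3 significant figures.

139 cm³

Charge passed = 0.188 × 6360 = 1196 C
n(e⁻) = 1196 / 96485 = 0.01240 mol
2H⁺ + 2e⁻ → H₂, so n(H₂) = 0.01240 / 2 = 0.006200 mol
V = 0.006200 × 22.4 = 0.1389 L
= 139 cm³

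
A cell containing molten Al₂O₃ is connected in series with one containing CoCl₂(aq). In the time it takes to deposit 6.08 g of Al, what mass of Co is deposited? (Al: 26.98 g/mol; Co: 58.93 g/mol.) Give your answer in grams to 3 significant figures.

19.9 g

n(Al) = 6.08 / 26.98 = 0.2254 mol
Al³⁺ + 3e⁻ → Al, so n(e⁻) = 3 × 0.2254 = 0.6762 mol
Same current for the same time ⇒ same n(e⁻) = 0.6762 mol in both cells.
Co²⁺ + 2e⁻ → Co, so n(Co) = 0.6762 / 2 = 0.3381 mol
m(Co) = 0.3381 × 58.93 = 19.9 g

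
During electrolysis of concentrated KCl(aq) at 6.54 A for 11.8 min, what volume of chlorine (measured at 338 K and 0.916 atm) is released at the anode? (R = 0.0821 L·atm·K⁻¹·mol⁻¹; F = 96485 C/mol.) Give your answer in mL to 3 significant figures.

Charge passed = 6.54 × 708 = 4630 C
Moles of electrons = 4630 / 96485 = 0.04799 mol
2Cl⁻ → Cl₂ + 2e⁻, so n(Cl₂) = 0.04799 / 2 = 0.02400 mol
V = nRT/P = 0.02400 × 0.0821 × 338 / 0.916 = 0.7271 L
= 727 mL

727 mL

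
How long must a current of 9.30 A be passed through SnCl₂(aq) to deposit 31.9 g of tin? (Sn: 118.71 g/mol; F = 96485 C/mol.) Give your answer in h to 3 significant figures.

1.55 h

n(Sn) = 31.9 / 118.71 = 0.2687 mol
Sn²⁺ + 2e⁻ → Sn, so n(e⁻) = 2 × 0.2687 = 0.5374 mol
Q = 0.5374 × 96485 = 51850 C
t = Q / I = 51850 / 9.30 = 5575 s = 1.55 h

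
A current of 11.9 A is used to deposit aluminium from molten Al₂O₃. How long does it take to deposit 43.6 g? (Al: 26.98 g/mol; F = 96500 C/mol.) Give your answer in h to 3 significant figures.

10.9 h

n(Al) = 43.6 / 26.98 = 1.616 mol
Al³⁺ + 3e⁻ → Al, so n(e⁻) = 3 × 1.616 = 4.848 mol
Q = 4.848 × 96500 = 4.678×10^5 C
t = Q / I = 4.678×10^5 / 11.9 = 39310 s = 10.9 h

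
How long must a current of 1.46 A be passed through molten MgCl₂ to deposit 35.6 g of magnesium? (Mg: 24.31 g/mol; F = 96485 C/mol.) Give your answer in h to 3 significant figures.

n(Mg) = 35.6 / 24.31 = 1.464 mol
Mg²⁺ + 2e⁻ → Mg, so n(e⁻) = 2 × 1.464 = 2.928 mol
Q = 2.928 × 96485 = 2.825×10^5 C
t = Q / I = 2.825×10^5 / 1.46 = 1.935×10^5 s = 53.8 h

53.8 h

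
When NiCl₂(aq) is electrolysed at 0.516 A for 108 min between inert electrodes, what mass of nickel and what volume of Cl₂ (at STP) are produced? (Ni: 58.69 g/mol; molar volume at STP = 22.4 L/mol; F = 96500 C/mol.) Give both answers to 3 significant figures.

Q = 0.516 × 6480 = 3344 C; n(e⁻) = 3344 / 96500 = 0.03465 mol
Cathode: Ni²⁺ + 2e⁻ → Ni → n(Ni) = 0.03465/2 = 0.01733 mol → 1.02 g
Anode: 2Cl⁻ → Cl₂ + 2e⁻ → n(Cl₂) = 0.03465/2 = 0.01733 mol → 0.388 L

1.02 g Ni; 0.388 L Cl₂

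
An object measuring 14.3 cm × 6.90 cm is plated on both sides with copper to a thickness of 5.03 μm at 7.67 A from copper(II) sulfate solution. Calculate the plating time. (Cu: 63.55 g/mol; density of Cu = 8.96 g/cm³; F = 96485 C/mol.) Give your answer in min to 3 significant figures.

5.87 min

Plated area = 2 × 14.3 × 6.90 = 197.3 cm²
Volume = 197.3 × 5.03×10⁻⁴ cm = 0.09924 cm³
m(Cu) = 0.09924 × 8.96 = 0.8892 g
n(Cu) = 0.8892 / 63.55 = 0.01399 mol; n(e⁻) = 2 × 0.01399 = 0.02798 mol
Q = 0.02798 × 96485 = 2700 C
t = 2700 / 7.67 = 352.0 s = 5.87 min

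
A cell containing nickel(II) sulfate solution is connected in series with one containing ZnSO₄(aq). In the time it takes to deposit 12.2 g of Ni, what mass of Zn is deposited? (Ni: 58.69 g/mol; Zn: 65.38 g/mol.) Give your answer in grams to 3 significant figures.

13.6 g

n(Ni) = 12.2 / 58.69 = 0.2079 mol
Ni²⁺ + 2e⁻ → Ni, so n(e⁻) = 2 × 0.2079 = 0.4158 mol
The cells are in series, so the same charge (and hence the same n(e⁻) = 0.4158 mol) passes through both.
Zn²⁺ + 2e⁻ → Zn, so n(Zn) = 0.4158 / 2 = 0.2079 mol
m(Zn) = 0.2079 × 65.38 = 13.6 g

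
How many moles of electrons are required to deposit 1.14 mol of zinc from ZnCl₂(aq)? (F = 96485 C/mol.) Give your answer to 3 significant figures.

2.28 mol

Zn²⁺ + 2e⁻ → Zn, so n(e⁻) = 2 × 1.14 = 2.280 mol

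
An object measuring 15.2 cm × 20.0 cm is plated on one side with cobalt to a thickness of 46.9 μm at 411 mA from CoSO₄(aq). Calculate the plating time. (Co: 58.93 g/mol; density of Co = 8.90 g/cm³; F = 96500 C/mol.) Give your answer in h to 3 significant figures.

Plated area = 15.2 × 20.0 = 304.0 cm²
Volume = 304.0 × 46.9×10⁻⁴ cm = 1.426 cm³
m(Co) = 1.426 × 8.90 = 12.69 g
n(Co) = 12.69 / 58.93 = 0.2153 mol; n(e⁻) = 2 × 0.2153 = 0.4306 mol
Q = 0.4306 × 96500 = 41550 C
t = 41550 / 0.411 = 1.011×10^5 s = 28.1 h

28.1 h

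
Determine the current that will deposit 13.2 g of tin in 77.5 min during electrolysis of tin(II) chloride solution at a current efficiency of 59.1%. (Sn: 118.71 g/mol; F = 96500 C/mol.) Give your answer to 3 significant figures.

7.81 A

n(Sn) = 13.2 / 118.71 = 0.1112 mol
Sn²⁺ + 2e⁻ → Sn, so n(e⁻) = 2 × 0.1112 = 0.2224 mol
Q = 0.2224 × 96500 / 0.591 = 36310 C
I = Q / t = 36310 / 4650 s = 7.81 A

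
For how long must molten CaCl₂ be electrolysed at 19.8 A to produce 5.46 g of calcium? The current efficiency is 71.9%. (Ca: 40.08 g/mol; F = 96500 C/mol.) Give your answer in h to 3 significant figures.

0.513 h

n(Ca) = 5.46 / 40.08 = 0.1362 mol
Ca²⁺ + 2e⁻ → Ca, so n(e⁻) = 2 × 0.1362 = 0.2724 mol
Q = 0.2724 × 96500 / 0.719 = 36560 C
t = Q / I = 36560 / 19.8 = 1846 s = 0.513 h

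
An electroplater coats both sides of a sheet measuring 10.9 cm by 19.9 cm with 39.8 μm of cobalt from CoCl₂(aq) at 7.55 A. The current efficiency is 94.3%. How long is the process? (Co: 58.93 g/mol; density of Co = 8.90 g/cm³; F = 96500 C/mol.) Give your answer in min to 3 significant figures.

118 min

Plated area = 2 × 10.9 × 19.9 = 433.8 cm²
Volume = 433.8 × 39.8×10⁻⁴ cm = 1.727 cm³
m(Co) = 1.727 × 8.90 = 15.37 g
n(Co) = 15.37 / 58.93 = 0.2608 mol; n(e⁻) = 2 × 0.2608 = 0.5216 mol
Q = 0.5216 × 96500 / 0.943 = 53380 C
t = 53380 / 7.55 = 7070 s = 118 min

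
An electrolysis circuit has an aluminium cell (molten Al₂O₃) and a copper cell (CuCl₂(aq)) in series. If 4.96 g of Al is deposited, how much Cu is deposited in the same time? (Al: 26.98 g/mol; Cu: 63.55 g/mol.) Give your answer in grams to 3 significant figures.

n(Al) = 4.96 / 26.98 = 0.1838 mol
Al³⁺ + 3e⁻ → Al, so n(e⁻) = 3 × 0.1838 = 0.5514 mol
The cells are in series, so the same charge (and hence the same n(e⁻) = 0.5514 mol) passes through both.
Cu²⁺ + 2e⁻ → Cu, so n(Cu) = 0.5514 / 2 = 0.2757 mol
m(Cu) = 0.2757 × 63.55 = 17.5 g

17.5 g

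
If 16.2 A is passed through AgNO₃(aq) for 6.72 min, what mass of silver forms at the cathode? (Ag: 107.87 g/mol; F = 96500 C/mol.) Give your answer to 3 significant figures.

Q = It = 16.2 × 403.2 = 6532 C
n(e⁻) = 6532 / 96500 = 0.06769 mol
Ag⁺ + e⁻ → Ag, so n(Ag) = 0.06769 mol
m = 0.06769 × 107.87 = 7.30 g

7.30 g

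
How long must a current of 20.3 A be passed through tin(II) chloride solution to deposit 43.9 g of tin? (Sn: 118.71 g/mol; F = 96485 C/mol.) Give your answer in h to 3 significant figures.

0.976 h

n(Sn) = 43.9 / 118.71 = 0.3698 mol
Sn²⁺ + 2e⁻ → Sn, so n(e⁻) = 2 × 0.3698 = 0.7396 mol
Q = 0.7396 × 96485 = 71360 C
t = Q / I = 71360 / 20.3 = 3515 s = 0.976 h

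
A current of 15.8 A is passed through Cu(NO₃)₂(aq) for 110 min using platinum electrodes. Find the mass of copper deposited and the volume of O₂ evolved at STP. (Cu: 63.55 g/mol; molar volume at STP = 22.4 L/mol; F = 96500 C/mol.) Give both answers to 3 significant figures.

34.3 g Cu; 6.05 L O₂

Q = 15.8 × 6600 = 1.043×10^5 C; n(e⁻) = 1.043×10^5 / 96500 = 1.081 mol
Cathode: Cu²⁺ + 2e⁻ → Cu → n(Cu) = 1.081/2 = 0.5405 mol → 34.3 g
Anode: 2H₂O → O₂ + 4H⁺ + 4e⁻ → n(O₂) = 1.081/4 = 0.2703 mol → 6.05 L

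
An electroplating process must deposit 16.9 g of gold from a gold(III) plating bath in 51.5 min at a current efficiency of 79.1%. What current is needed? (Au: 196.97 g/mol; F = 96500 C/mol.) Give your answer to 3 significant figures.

n(Au) = 16.9 / 196.97 = 0.08580 mol
Au³⁺ + 3e⁻ → Au, so n(e⁻) = 3 × 0.08580 = 0.2574 mol
Q = 0.2574 × 96500 / 0.791 = 31400 C
I = Q / t = 31400 / 3090 s = 10.2 A

10.2 A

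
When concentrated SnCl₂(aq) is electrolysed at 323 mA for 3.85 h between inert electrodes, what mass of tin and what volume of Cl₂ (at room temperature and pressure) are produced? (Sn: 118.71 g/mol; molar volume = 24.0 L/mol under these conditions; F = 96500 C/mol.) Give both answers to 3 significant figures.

2.75 g Sn; 0.557 L Cl₂

Q = 0.323 × 13860 = 4477 C; n(e⁻) = 4477 / 96500 = 0.04639 mol
Cathode: Sn²⁺ + 2e⁻ → Sn → n(Sn) = 0.04639/2 = 0.02320 mol → 2.75 g
Anode: 2Cl⁻ → Cl₂ + 2e⁻ → n(Cl₂) = 0.04639/2 = 0.02320 mol → 0.557 L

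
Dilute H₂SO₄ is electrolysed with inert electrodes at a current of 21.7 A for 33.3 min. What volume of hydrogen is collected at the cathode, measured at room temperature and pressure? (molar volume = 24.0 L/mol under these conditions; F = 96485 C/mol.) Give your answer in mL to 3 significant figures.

Q = It = 21.7 × 1998 = 43360 C
Moles of electrons = 43360 / 96485 = 0.4494 mol
2H⁺ + 2e⁻ → H₂, so n(H₂) = 0.4494 / 2 = 0.2247 mol
V = 0.2247 × 24.0 = 5.393 L
= 5390 mL

5390 mL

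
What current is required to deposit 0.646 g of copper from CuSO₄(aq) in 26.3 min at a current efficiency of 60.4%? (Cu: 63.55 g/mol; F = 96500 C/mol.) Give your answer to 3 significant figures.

n(Cu) = 0.646 / 63.55 = 0.01017 mol
Cu²⁺ + 2e⁻ → Cu, so n(e⁻) = 2 × 0.01017 = 0.02034 mol
Q = 0.02034 × 96500 / 0.604 = 3250 C
I = Q / t = 3250 / 1578 s = 2.06 A

2.06 A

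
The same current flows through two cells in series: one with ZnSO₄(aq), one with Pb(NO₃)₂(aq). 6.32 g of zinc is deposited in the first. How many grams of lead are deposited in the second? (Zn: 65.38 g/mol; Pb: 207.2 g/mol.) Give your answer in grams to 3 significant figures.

n(Zn) = 6.32 / 65.38 = 0.09667 mol
Zn²⁺ + 2e⁻ → Zn, so n(e⁻) = 2 × 0.09667 = 0.1933 mol
In series, the same 0.1933 mol of electrons flows through the second cell.
Pb²⁺ + 2e⁻ → Pb, so n(Pb) = 0.1933 / 2 = 0.09665 mol
m(Pb) = 0.09665 × 207.2 = 20.0 g

20.0 g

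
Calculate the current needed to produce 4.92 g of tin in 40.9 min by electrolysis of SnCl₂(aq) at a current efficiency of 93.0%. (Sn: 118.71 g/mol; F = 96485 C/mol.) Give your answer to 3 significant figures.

n(Sn) = 4.92 / 118.71 = 0.04145 mol
Sn²⁺ + 2e⁻ → Sn, so n(e⁻) = 2 × 0.04145 = 0.08290 mol
Q = 0.08290 × 96485 / 0.930 = 8601 C
I = Q / t = 8601 / 2454 s = 3.50 A

3.50 A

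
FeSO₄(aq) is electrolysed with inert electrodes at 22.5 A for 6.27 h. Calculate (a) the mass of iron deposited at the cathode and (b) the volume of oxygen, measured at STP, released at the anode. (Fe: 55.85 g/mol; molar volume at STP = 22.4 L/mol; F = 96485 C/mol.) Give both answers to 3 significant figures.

147 g Fe; 29.5 L O₂

Q = 22.5 × 22572 = 5.079×10^5 C; n(e⁻) = 5.079×10^5 / 96485 = 5.264 mol
Cathode: Fe²⁺ + 2e⁻ → Fe → n(Fe) = 5.264/2 = 2.632 mol → 147 g
Anode: 2H₂O → O₂ + 4H⁺ + 4e⁻ → n(O₂) = 5.264/4 = 1.316 mol → 29.5 L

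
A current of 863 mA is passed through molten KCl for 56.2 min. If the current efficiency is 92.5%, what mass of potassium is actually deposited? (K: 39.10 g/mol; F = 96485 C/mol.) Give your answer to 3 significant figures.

Q = 0.863 × 3372 = 2910 C
n(e⁻) = 2910 / 96485 = 0.03016 mol
K⁺ + e⁻ → K, so theoretical m(K) = 0.03016 × 39.10 = 1.179 g
Actual mass = 92.5% × 1.179 = 1.09 g

1.09 g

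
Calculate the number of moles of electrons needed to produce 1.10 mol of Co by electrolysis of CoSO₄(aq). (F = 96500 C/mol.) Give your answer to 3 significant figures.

2.20 mol

Co²⁺ + 2e⁻ → Co, so n(e⁻) = 2 × 1.10 = 2.200 mol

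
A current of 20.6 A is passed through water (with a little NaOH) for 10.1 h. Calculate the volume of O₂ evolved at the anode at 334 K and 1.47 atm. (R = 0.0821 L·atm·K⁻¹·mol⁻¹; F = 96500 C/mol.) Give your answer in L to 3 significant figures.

36.2 L

Charge passed = 20.6 × 36360 = 7.490×10^5 C
n(e⁻) = 7.490×10^5 / 96500 = 7.762 mol
2H₂O → O₂ + 4H⁺ + 4e⁻, so n(O₂) = 7.762 / 4 = 1.941 mol
V = nRT/P = 1.941 × 0.0821 × 334 / 1.47 = 36.21 L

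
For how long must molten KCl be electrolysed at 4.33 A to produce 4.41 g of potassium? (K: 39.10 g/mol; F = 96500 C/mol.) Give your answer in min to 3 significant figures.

41.9 min

n(K) = 4.41 / 39.10 = 0.1128 mol
K⁺ + e⁻ → K, so n(e⁻) = 0.1128 mol
Q = 0.1128 × 96500 = 10890 C
t = Q / I = 10890 / 4.33 = 2515 s = 41.9 min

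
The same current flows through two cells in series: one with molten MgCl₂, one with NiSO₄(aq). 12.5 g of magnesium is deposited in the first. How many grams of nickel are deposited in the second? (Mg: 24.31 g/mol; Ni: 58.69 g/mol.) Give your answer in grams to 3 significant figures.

30.2 g

n(Mg) = 12.5 / 24.31 = 0.5142 mol
Mg²⁺ + 2e⁻ → Mg, so n(e⁻) = 2 × 0.5142 = 1.028 mol
In series, the same 1.028 mol of electrons flows through the second cell.
Ni²⁺ + 2e⁻ → Ni, so n(Ni) = 1.028 / 2 = 0.5140 mol
m(Ni) = 0.5140 × 58.69 = 30.2 g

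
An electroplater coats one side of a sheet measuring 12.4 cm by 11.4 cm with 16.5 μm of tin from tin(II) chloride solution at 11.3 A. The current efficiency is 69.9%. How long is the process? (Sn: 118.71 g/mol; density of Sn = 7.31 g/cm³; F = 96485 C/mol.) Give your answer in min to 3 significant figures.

Plated area = 12.4 × 11.4 = 141.4 cm²
Volume = 141.4 × 16.5×10⁻⁴ cm = 0.2333 cm³
m(Sn) = 0.2333 × 7.31 = 1.705 g
n(Sn) = 1.705 / 118.71 = 0.01436 mol; n(e⁻) = 2 × 0.01436 = 0.02872 mol
Q = 0.02872 × 96485 / 0.699 = 3964 C
t = 3964 / 11.3 = 350.8 s = 5.85 min

5.85 min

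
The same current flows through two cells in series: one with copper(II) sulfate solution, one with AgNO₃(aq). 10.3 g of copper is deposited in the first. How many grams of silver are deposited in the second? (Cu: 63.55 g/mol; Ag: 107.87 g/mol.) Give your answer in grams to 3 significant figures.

35.0 g

n(Cu) = 10.3 / 63.55 = 0.1621 mol
Cu²⁺ + 2e⁻ → Cu, so n(e⁻) = 2 × 0.1621 = 0.3242 mol
Since the cells are in series, n(e⁻) in the Ag cell is also 0.3242 mol.
Ag⁺ + e⁻ → Ag, so n(Ag) = 0.3242 mol
m(Ag) = 0.3242 × 107.87 = 35.0 g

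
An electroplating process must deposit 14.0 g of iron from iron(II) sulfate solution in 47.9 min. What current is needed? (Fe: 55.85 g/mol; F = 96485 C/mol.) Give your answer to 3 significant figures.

n(Fe) = 14.0 / 55.85 = 0.2507 mol
Fe²⁺ + 2e⁻ → Fe, so n(e⁻) = 2 × 0.2507 = 0.5014 mol
Q = 0.5014 × 96485 = 48380 C
I = Q / t = 48380 / 2874 s = 16.8 A

16.8 A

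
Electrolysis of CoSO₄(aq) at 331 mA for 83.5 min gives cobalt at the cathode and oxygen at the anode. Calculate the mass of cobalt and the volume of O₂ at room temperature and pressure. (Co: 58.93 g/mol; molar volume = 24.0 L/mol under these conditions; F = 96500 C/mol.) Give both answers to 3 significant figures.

0.506 g Co; 0.103 L O₂

Q = 0.331 × 5010 = 1658 C; n(e⁻) = 1658 / 96500 = 0.01718 mol
Cathode: Co²⁺ + 2e⁻ → Co → n(Co) = 0.01718/2 = 0.008590 mol → 0.506 g
Anode: 2H₂O → O₂ + 4H⁺ + 4e⁻ → n(O₂) = 0.01718/4 = 0.004295 mol → 0.103 L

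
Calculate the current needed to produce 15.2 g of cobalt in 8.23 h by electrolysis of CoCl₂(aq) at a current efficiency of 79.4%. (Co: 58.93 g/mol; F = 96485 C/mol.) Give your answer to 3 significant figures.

n(Co) = 15.2 / 58.93 = 0.2579 mol
Co²⁺ + 2e⁻ → Co, so n(e⁻) = 2 × 0.2579 = 0.5158 mol
Q = 0.5158 × 96485 / 0.794 = 62680 C
I = Q / t = 62680 / 29628 s = 2.12 A

2.12 A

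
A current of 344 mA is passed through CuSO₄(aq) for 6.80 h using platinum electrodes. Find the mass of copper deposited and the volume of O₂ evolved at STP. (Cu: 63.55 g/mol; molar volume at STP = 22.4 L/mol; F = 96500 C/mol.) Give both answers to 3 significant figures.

Q = 0.344 × 24480 = 8421 C; n(e⁻) = 8421 / 96500 = 0.08726 mol
Cathode: Cu²⁺ + 2e⁻ → Cu → n(Cu) = 0.08726/2 = 0.04363 mol → 2.77 g
Anode: 2H₂O → O₂ + 4H⁺ + 4e⁻ → n(O₂) = 0.08726/4 = 0.02182 mol → 0.489 L

2.77 g Cu; 0.489 L O₂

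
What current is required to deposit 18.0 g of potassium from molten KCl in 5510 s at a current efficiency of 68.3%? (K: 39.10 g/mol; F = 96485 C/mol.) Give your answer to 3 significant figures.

11.8 A

n(K) = 18.0 / 39.10 = 0.4604 mol
K⁺ + e⁻ → K, so n(e⁻) = 0.4604 mol
Q = 0.4604 × 96485 / 0.683 = 65040 C
I = Q / t = 65040 / 5510 s = 11.8 A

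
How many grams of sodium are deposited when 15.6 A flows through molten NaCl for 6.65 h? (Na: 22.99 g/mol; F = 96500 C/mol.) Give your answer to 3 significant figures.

89.0 g

Charge passed = 15.6 × 23940 = 3.735×10^5 C
n(e⁻) = 3.735×10^5 / 96500 = 3.870 mol
Na⁺ + e⁻ → Na, so n(Na) = 3.870 mol
m = 3.870 × 22.99 = 89.0 g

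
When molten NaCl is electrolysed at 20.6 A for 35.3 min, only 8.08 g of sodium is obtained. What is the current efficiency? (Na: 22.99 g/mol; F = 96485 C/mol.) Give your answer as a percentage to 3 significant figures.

77.7%

Q = 20.6 × 2118 = 43630 C
n(e⁻) = 43630 / 96485 = 0.4522 mol
Na⁺ + e⁻ → Na, so theoretical n(Na) = 0.4522 mol → 10.40 g
Efficiency = 8.08 / 10.40 = 0.7769 = 77.7%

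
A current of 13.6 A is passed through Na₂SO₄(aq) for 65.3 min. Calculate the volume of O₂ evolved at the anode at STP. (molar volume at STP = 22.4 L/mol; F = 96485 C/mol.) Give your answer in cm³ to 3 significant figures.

3090 cm³

Q = 13.6 A × 3918 s = 53280 C
Moles of electrons = 53280 / 96485 = 0.5522 mol
2H₂O → O₂ + 4H⁺ + 4e⁻, so n(O₂) = 0.5522 / 4 = 0.1381 mol
V = 0.1381 × 22.4 = 3.093 L
= 3090 cm³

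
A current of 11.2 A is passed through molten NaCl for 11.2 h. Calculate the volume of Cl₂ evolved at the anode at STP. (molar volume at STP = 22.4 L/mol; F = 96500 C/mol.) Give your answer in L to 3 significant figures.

Charge passed = 11.2 × 40320 = 4.516×10^5 C
n(e⁻) = Q/F = 4.516×10^5/96500 = 4.680 mol
2Cl⁻ → Cl₂ + 2e⁻, so n(Cl₂) = 4.680 / 2 = 2.340 mol
V = 2.340 × 22.4 = 52.42 L

52.4 L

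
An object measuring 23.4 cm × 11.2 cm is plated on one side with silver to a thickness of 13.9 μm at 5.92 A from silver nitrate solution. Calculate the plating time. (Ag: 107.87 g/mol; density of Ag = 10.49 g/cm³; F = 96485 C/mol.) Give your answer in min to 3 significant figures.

9.62 min

Plated area = 23.4 × 11.2 = 262.1 cm²
Volume = 262.1 × 13.9×10⁻⁴ cm = 0.3643 cm³
m(Ag) = 0.3643 × 10.49 = 3.822 g
n(Ag) = 3.822 / 107.87 = 0.03543 mol; n(e⁻) = 0.03543 mol
Q = 0.03543 × 96485 = 3418 C
t = 3418 / 5.92 = 577.4 s = 9.62 min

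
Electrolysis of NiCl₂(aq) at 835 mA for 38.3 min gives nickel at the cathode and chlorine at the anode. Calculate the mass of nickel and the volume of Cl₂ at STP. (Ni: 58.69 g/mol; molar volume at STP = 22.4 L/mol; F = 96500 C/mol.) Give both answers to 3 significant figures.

0.584 g Ni; 0.223 L Cl₂

Q = 0.835 × 2298 = 1919 C; n(e⁻) = 1919 / 96500 = 0.01989 mol
Cathode: Ni²⁺ + 2e⁻ → Ni → n(Ni) = 0.01989/2 = 0.009945 mol → 0.584 g
Anode: 2Cl⁻ → Cl₂ + 2e⁻ → n(Cl₂) = 0.01989/2 = 0.009945 mol → 0.223 L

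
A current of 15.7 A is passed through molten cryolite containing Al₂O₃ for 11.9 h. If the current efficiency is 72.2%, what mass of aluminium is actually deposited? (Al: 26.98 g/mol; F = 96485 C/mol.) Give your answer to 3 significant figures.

45.3 g

Q = 15.7 × 42840 = 6.726×10^5 C
n(e⁻) = 6.726×10^5 / 96485 = 6.971 mol
Al³⁺ + 3e⁻ → Al, so theoretical m(Al) = 2.324 × 26.98 = 62.70 g
Actual mass = 72.2% × 62.70 = 45.3 g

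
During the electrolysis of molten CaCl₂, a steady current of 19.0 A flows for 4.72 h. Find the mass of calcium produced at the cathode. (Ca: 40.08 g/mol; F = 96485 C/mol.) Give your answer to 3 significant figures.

Q = 19.0 A × 16992 s = 3.228×10^5 C
n(e⁻) = 3.228×10^5 / 96485 = 3.346 mol
Ca²⁺ + 2e⁻ → Ca, so n(Ca) = 3.346 / 2 = 1.673 mol
m = 1.673 × 40.08 = 67.1 g

67.1 g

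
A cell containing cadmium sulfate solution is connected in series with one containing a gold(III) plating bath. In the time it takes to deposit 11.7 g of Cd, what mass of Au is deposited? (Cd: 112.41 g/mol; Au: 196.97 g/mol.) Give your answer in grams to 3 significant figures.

13.7 g

n(Cd) = 11.7 / 112.41 = 0.1041 mol
Cd²⁺ + 2e⁻ → Cd, so n(e⁻) = 2 × 0.1041 = 0.2082 mol
In series, the same 0.2082 mol of electrons flows through the second cell.
Au³⁺ + 3e⁻ → Au, so n(Au) = 0.2082 / 3 = 0.06940 mol
m(Au) = 0.06940 × 196.97 = 13.7 g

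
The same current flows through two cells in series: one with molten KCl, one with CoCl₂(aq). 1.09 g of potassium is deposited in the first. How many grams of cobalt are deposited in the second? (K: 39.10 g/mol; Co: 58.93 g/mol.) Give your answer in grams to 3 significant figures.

0.821 g

n(K) = 1.09 / 39.10 = 0.02788 mol
K⁺ + e⁻ → K, so n(e⁻) = 0.02788 mol
Same current for the same time ⇒ same n(e⁻) = 0.02788 mol in both cells.
Co²⁺ + 2e⁻ → Co, so n(Co) = 0.02788 / 2 = 0.01394 mol
m(Co) = 0.01394 × 58.93 = 0.821 g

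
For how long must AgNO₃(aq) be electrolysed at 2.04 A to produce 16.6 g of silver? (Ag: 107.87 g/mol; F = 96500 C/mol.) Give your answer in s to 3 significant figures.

n(Ag) = 16.6 / 107.87 = 0.1539 mol
Ag⁺ + e⁻ → Ag, so n(e⁻) = 0.1539 mol
Q = 0.1539 × 96500 = 14850 C
t = Q / I = 14850 / 2.04 = 7279 s

7280 s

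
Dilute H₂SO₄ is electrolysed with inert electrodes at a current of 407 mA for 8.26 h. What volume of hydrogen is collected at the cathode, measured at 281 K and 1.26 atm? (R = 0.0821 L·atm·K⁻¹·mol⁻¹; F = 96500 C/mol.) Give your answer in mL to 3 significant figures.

1150 mL

Q = 0.407 A × 29736 s = 12100 C
n(e⁻) = 12100 / 96500 = 0.1254 mol
2H⁺ + 2e⁻ → H₂, so n(H₂) = 0.1254 / 2 = 0.06270 mol
V = nRT/P = 0.06270 × 0.0821 × 281 / 1.26 = 1.148 L
= 1150 mL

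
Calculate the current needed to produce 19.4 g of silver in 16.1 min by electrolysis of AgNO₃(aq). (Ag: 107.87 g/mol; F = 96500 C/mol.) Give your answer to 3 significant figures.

n(Ag) = 19.4 / 107.87 = 0.1798 mol
Ag⁺ + e⁻ → Ag, so n(e⁻) = 0.1798 mol
Q = 0.1798 × 96500 = 17350 C
I = Q / t = 17350 / 966 s = 18.0 A

18.0 A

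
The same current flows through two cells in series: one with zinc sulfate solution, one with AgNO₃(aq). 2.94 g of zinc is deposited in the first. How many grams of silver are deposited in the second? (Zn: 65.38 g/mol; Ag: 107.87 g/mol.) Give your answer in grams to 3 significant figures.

n(Zn) = 2.94 / 65.38 = 0.04497 mol
Zn²⁺ + 2e⁻ → Zn, so n(e⁻) = 2 × 0.04497 = 0.08994 mol
The cells are in series, so the same charge (and hence the same n(e⁻) = 0.08994 mol) passes through both.
Ag⁺ + e⁻ → Ag, so n(Ag) = 0.08994 mol
m(Ag) = 0.08994 × 107.87 = 9.70 g

9.70 g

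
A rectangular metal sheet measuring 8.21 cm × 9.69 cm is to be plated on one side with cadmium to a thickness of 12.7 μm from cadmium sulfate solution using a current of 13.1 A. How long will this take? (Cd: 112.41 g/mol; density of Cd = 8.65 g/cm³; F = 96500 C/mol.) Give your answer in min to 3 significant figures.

1.91 min

Plated area = 8.21 × 9.69 = 79.55 cm²
Volume = 79.55 × 12.7×10⁻⁴ cm = 0.1010 cm³
m(Cd) = 0.1010 × 8.65 = 0.8737 g
n(Cd) = 0.8737 / 112.41 = 0.007772 mol; n(e⁻) = 2 × 0.007772 = 0.01554 mol
Q = 0.01554 × 96500 = 1500 C
t = 1500 / 13.1 = 114.5 s = 1.91 min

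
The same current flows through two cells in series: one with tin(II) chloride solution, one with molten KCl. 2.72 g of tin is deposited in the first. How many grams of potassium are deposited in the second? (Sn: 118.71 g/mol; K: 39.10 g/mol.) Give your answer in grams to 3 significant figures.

1.79 g

n(Sn) = 2.72 / 118.71 = 0.02291 mol
Sn²⁺ + 2e⁻ → Sn, so n(e⁻) = 2 × 0.02291 = 0.04582 mol
Same current for the same time ⇒ same n(e⁻) = 0.04582 mol in both cells.
K⁺ + e⁻ → K, so n(K) = 0.04582 mol
m(K) = 0.04582 × 39.10 = 1.79 g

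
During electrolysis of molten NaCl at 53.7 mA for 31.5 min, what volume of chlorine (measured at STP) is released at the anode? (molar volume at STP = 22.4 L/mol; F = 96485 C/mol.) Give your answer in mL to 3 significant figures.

Charge passed = 0.0537 × 1890 = 101.5 C
n(e⁻) = 101.5 / 96485 = 0.001052 mol
2Cl⁻ → Cl₂ + 2e⁻, so n(Cl₂) = 0.001052 / 2 = 5.260×10^-4 mol
V = 5.260×10^-4 × 22.4 = 0.01178 L
= 11.8 mL

11.8 mL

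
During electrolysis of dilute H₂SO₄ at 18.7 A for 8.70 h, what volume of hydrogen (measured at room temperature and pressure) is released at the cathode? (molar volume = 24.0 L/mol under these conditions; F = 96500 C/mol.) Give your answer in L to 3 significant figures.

Charge passed = 18.7 × 31320 = 5.857×10^5 C
n(e⁻) = Q/F = 5.857×10^5/96500 = 6.069 mol
2H⁺ + 2e⁻ → H₂, so n(H₂) = 6.069 / 2 = 3.035 mol
V = 3.035 × 24.0 = 72.84 L

72.8 L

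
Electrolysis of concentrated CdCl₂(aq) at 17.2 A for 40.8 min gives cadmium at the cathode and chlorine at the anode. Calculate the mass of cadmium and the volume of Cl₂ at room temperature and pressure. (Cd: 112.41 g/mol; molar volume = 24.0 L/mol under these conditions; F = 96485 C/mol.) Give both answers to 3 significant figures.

24.5 g Cd; 5.24 L Cl₂

Q = 17.2 × 2448 = 42110 C; n(e⁻) = 42110 / 96485 = 0.4364 mol
Cathode: Cd²⁺ + 2e⁻ → Cd → n(Cd) = 0.4364/2 = 0.2182 mol → 24.5 g
Anode: 2Cl⁻ → Cl₂ + 2e⁻ → n(Cl₂) = 0.4364/2 = 0.2182 mol → 5.24 L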